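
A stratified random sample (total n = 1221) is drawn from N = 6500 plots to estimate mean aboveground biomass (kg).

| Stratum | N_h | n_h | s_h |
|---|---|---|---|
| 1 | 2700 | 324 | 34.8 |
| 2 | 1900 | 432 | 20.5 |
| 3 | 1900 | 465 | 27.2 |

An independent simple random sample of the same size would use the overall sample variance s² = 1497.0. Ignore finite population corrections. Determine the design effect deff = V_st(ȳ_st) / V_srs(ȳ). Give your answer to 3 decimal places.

deff ≈ 0.705

V̂(ȳ_st) = Σ W_h² s_h²/n_h, with W_h = N_h/N and N = 6500:
  stratum 1: (2700/6500)²·34.8²/324 = 0.644933
  stratum 2: (1900/6500)²·20.5²/432 = 0.0831198
  stratum 3: (1900/6500)²·27.2²/465 = 0.135946
V_st = 0.863998
V_srs = s²/n = 1497.0/1221 = 1.22604
deff = V_st / V_srs = 0.863998/1.22604 = 0.7047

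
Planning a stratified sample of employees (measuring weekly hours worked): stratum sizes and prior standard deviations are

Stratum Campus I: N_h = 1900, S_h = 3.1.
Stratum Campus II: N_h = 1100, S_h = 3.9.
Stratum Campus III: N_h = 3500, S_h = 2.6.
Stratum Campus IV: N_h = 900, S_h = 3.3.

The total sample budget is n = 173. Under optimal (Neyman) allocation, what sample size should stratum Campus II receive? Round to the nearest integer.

33

Neyman allocation: n_h = n · N_h S_h / Σ N_i S_i, with n = 173.
  stratum Campus I: N_h·S_h = 1900·3.1 = 5890.00
  stratum Campus II: N_h·S_h = 1100·3.9 = 4290.00
  stratum Campus III: N_h·S_h = 3500·2.6 = 9100.00
  stratum Campus IV: N_h·S_h = 900·3.3 = 2970.00
Σ N_h S_h = 22250.00
n for stratum Campus II = 173·4290.00/22250.00 = 33.356 → 33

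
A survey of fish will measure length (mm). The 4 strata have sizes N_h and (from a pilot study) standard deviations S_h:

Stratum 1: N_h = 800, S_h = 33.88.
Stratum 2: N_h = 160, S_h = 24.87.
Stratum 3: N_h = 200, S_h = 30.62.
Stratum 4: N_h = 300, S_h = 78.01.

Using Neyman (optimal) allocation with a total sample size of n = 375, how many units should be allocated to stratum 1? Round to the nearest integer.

Neyman allocation: n_h = n · N_h S_h / Σ N_i S_i, with n = 375.
  stratum 1: N_h·S_h = 800·33.88 = 27104.00
  stratum 2: N_h·S_h = 160·24.87 = 3979.20
  stratum 3: N_h·S_h = 200·30.62 = 6124.00
  stratum 4: N_h·S_h = 300·78.01 = 23403.00
Σ N_h S_h = 60610.20
n for stratum 1 = 375·27104.00/60610.20 = 167.695 → 168

168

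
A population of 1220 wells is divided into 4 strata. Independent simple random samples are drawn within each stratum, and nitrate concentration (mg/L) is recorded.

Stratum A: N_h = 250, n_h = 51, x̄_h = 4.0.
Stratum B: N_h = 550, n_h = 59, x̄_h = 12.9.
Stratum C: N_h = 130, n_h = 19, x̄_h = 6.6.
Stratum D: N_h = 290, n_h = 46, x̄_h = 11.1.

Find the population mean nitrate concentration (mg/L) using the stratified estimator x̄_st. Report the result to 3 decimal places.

x̄_st ≈ 9.977

N = Σ N_h = 1220. Stratum weights W_h = N_h/N.
x̄_st = (250·4.0 + 550·12.9 + 130·6.6 + 290·11.1) / 1220 = 9.97705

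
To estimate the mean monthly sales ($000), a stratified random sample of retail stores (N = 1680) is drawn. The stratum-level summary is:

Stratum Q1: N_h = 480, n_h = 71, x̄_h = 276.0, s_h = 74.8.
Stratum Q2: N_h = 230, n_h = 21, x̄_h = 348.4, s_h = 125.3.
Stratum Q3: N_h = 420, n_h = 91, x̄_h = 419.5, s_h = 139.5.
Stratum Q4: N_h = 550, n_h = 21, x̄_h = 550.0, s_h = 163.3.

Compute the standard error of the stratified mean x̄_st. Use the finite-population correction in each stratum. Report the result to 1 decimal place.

SE(x̄_st) ≈ 12.6

V̂(x̄_st) = Σ W_h² (1 − n_h/N_h) s_h²/n_h, with W_h = N_h/N and N = 1680:
  stratum Q1: (480/1680)²·(1 − 71/480)·74.8²/71 = 5.48139
  stratum Q2: (230/1680)²·(1 − 21/230)·125.3²/21 = 12.7332
  stratum Q3: (420/1680)²·(1 − 91/420)·139.5²/91 = 10.4697
  stratum Q4: (550/1680)²·(1 − 21/550)·163.3²/21 = 130.904
V̂(x̄_st) = 159.588
SE(x̄_st) = √159.588 = 12.6328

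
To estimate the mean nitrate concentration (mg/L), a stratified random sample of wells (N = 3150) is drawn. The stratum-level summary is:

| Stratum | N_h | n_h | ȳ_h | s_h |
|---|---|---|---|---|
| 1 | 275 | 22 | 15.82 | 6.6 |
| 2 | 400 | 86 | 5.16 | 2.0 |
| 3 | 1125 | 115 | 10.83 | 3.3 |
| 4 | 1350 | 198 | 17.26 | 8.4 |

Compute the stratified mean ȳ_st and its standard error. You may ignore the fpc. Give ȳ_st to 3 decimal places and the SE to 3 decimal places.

ȳ_st ≈ 13.301, SE ≈ 0.306

ȳ_st = Σ W_h ȳ_h = (275·15.82 + 400·5.16 + 1125·10.83 + 1350·17.26)/3150 = 13.30135
V̂(ȳ_st) = Σ W_h² s_h²/n_h, with W_h = N_h/N and N = 3150:
  stratum 1: (275/3150)²·6.6²/22 = 0.0150907
  stratum 2: (400/3150)²·2.0²/86 = 0.000749999
  stratum 3: (1125/3150)²·3.3²/115 = 0.0120785
  stratum 4: (1350/3150)²·8.4²/198 = 0.0654545
V̂(ȳ_st) = 0.0933738
SE(ȳ_st) = √0.0933738 = 0.305571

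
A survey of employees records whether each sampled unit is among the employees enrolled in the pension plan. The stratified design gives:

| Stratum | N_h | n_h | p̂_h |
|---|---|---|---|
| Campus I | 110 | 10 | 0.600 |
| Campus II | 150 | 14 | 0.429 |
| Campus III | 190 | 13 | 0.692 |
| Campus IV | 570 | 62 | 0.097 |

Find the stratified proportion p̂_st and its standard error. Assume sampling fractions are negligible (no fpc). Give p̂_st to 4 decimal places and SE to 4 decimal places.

N = 1020; stratum weights W_h = N_h/N.
p̂_st = Σ W_h p̂_h = (110·0.600 + 150·0.429 + 190·0.692 + 570·0.097)/1020 = 0.31090
V̂(p̂_st) = Σ W_h² p̂_h(1−p̂_h)/(n_h−1):
  stratum Campus I: (110/1020)²·0.600·0.400/9 = 0.000310137
  stratum Campus II: (150/1020)²·0.429·0.571/13 = 0.000407504
  stratum Campus III: (190/1020)²·0.692·0.308/12 = 0.000616286
  stratum Campus IV: (570/1020)²·0.097·0.903/61 = 0.000448414
V̂(p̂_st) = 0.00178234; SE = √V̂ = 0.0422178

p̂_st ≈ 0.3109, SE ≈ 0.0422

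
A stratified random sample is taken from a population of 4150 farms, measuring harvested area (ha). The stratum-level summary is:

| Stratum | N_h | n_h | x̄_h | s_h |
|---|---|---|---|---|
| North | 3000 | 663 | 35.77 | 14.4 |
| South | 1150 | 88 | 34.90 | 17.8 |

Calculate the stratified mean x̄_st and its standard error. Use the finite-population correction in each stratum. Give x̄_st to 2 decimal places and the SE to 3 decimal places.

x̄_st ≈ 35.53, SE ≈ 0.619

x̄_st = Σ W_h x̄_h = (3000·35.77 + 1150·34.90)/4150 = 35.52892
V̂(x̄_st) = Σ W_h² (1 − n_h/N_h) s_h²/n_h, with W_h = N_h/N and N = 4150:
  stratum North: (3000/4150)²·(1 − 663/3000)·14.4²/663 = 0.12732
  stratum South: (1150/4150)²·(1 − 88/1150)·17.8²/88 = 0.255319
V̂(x̄_st) = 0.382639
SE(x̄_st) = √0.382639 = 0.618578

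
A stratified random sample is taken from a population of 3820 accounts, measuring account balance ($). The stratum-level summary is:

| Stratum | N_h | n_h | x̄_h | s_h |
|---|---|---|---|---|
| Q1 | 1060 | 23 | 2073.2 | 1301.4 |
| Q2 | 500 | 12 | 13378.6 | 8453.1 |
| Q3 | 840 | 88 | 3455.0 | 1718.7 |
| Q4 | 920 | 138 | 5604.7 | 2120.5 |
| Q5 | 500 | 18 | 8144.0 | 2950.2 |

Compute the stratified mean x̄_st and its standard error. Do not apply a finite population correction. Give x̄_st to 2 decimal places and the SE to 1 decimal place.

x̄_st = Σ W_h x̄_h = (1060·2073.2 + 500·13378.6 + 840·3455.0 + 920·5604.7 + 500·8144.0)/3820 = 5501.94136
V̂(x̄_st) = Σ W_h² s_h²/n_h, with W_h = N_h/N and N = 3820:
  stratum Q1: (1060/3820)²·1301.4²/23 = 5669.94
  stratum Q2: (500/3820)²·8453.1²/12 = 102015
  stratum Q3: (840/3820)²·1718.7²/88 = 1623.12
  stratum Q4: (920/3820)²·2120.5²/138 = 1889.93
  stratum Q5: (500/3820)²·2950.2²/18 = 8284.07
V̂(x̄_st) = 119482
SE(x̄_st) = √119482 = 345.662

x̄_st ≈ 5501.94, SE ≈ 345.7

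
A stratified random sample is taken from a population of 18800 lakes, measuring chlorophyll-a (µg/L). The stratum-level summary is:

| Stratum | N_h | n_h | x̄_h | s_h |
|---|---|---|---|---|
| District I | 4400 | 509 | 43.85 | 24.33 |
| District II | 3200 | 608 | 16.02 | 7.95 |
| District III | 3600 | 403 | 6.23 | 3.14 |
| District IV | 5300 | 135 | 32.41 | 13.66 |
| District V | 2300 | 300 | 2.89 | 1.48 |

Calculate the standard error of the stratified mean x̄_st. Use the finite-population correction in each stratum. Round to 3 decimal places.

SE(x̄_st) ≈ 0.408

V̂(x̄_st) = Σ W_h² (1 − n_h/N_h) s_h²/n_h, with W_h = N_h/N and N = 18800:
  stratum District I: (4400/18800)²·(1 − 509/4400)·24.33²/509 = 0.0563332
  stratum District II: (3200/18800)²·(1 − 608/3200)·7.95²/608 = 0.0024395
  stratum District III: (3600/18800)²·(1 − 403/3600)·3.14²/403 = 0.00079668
  stratum District IV: (5300/18800)²·(1 − 135/5300)·13.66²/135 = 0.107053
  stratum District V: (2300/18800)²·(1 − 300/2300)·1.48²/300 = 9.50264e-05
V̂(x̄_st) = 0.166717
SE(x̄_st) = √0.166717 = 0.40831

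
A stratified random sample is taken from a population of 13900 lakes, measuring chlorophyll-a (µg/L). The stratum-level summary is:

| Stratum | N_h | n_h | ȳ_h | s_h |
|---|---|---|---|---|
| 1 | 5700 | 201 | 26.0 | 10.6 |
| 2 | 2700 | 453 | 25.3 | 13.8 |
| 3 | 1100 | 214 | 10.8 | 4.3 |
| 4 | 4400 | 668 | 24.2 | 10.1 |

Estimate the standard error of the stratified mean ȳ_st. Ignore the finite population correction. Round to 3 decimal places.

V̂(ȳ_st) = Σ W_h² s_h²/n_h, with W_h = N_h/N and N = 13900:
  stratum 1: (5700/13900)²·10.6²/201 = 0.0940017
  stratum 2: (2700/13900)²·13.8²/453 = 0.015862
  stratum 3: (1100/13900)²·4.3²/214 = 0.000541102
  stratum 4: (4400/13900)²·10.1²/668 = 0.0153018
V̂(ȳ_st) = 0.125707
SE(ȳ_st) = √0.125707 = 0.354551

SE(ȳ_st) ≈ 0.355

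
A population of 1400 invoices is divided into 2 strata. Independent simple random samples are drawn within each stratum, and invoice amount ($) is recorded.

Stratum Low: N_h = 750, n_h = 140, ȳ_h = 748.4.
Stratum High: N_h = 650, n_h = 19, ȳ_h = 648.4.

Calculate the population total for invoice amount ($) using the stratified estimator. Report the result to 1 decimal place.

τ̂_st = Σ N_h ȳ_h = 750·748.4 + 650·648.4 = 982760.0

τ̂_st ≈ 982760.0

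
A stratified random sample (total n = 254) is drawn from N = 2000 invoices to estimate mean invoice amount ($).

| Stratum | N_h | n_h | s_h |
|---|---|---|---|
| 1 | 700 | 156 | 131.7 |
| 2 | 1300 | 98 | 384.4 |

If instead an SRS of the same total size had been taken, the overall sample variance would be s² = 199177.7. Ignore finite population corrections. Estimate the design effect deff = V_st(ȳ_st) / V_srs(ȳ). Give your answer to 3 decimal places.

deff ≈ 0.830

V̂(ȳ_st) = Σ W_h² s_h²/n_h, with W_h = N_h/N and N = 2000:
  stratum 1: (700/2000)²·131.7²/156 = 13.6202
  stratum 2: (1300/2000)²·384.4²/98 = 637.041
V_st = 650.661
V_srs = s²/n = 199177.7/254 = 784.164
deff = V_st / V_srs = 650.661/784.164 = 0.8298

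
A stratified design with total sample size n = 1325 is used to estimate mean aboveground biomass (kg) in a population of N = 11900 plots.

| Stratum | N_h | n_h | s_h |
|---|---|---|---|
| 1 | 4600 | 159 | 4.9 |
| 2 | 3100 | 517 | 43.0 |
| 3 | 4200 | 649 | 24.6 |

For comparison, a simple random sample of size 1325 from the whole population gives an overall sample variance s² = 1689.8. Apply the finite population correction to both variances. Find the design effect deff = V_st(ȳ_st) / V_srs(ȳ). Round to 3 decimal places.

deff ≈ 0.284

V̂(ȳ_st) = Σ W_h² (1 − n_h/N_h) s_h²/n_h, with W_h = N_h/N and N = 11900:
  stratum 1: (4600/11900)²·(1 − 159/4600)·4.9²/159 = 0.0217841
  stratum 2: (3100/11900)²·(1 − 517/3100)·43.0²/517 = 0.202227
  stratum 3: (4200/11900)²·(1 − 649/4200)·24.6²/649 = 0.0982045
V_st = 0.322215
V_srs = (1 − 1325/11900)·1689.8/1325 = 1.13332
deff = V_st / V_srs = 0.322215/1.13332 = 0.2843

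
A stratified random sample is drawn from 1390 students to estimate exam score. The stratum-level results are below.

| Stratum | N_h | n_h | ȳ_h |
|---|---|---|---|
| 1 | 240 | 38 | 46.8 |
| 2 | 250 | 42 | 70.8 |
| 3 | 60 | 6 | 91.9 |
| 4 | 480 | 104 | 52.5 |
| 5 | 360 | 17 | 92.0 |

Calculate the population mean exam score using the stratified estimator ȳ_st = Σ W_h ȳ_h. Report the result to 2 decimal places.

N = Σ N_h = 1390. Stratum weights W_h = N_h/N.
ȳ_st = (240·46.8 + 250·70.8 + 60·91.9 + 480·52.5 + 360·92.0) / 1390 = 66.7381

ȳ_st ≈ 66.74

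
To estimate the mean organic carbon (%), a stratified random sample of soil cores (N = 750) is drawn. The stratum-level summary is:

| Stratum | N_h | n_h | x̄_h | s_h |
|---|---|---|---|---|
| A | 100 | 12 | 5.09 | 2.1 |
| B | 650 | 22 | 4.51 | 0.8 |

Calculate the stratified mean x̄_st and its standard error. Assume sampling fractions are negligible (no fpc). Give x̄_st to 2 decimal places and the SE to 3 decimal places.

x̄_st = Σ W_h x̄_h = (100·5.09 + 650·4.51)/750 = 4.58733
V̂(x̄_st) = Σ W_h² s_h²/n_h, with W_h = N_h/N and N = 750:
  stratum A: (100/750)²·2.1²/12 = 0.00653333
  stratum B: (650/750)²·0.8²/22 = 0.0218505
V̂(x̄_st) = 0.0283838
SE(x̄_st) = √0.0283838 = 0.168475

x̄_st ≈ 4.59, SE ≈ 0.168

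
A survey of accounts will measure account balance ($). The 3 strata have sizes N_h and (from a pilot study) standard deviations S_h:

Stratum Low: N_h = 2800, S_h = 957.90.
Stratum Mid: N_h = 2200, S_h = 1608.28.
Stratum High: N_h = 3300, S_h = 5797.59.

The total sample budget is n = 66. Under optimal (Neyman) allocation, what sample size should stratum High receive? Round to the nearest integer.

50

Neyman allocation: n_h = n · N_h S_h / Σ N_i S_i, with n = 66.
  stratum Low: N_h·S_h = 2800·957.90 = 2682120.00
  stratum Mid: N_h·S_h = 2200·1608.28 = 3538216.00
  stratum High: N_h·S_h = 3300·5797.59 = 19132047.00
Σ N_h S_h = 25352383.00
n for stratum High = 66·19132047.00/25352383.00 = 49.807 → 50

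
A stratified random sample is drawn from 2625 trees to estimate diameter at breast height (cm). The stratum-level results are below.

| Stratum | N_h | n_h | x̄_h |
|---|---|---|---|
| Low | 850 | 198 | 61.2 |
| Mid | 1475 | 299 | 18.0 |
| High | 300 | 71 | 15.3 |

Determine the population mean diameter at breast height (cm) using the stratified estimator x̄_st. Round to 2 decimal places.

N = Σ N_h = 2625. Stratum weights W_h = N_h/N.
x̄_st = (850·61.2 + 1475·18.0 + 300·15.3) / 2625 = 31.6800

x̄_st ≈ 31.68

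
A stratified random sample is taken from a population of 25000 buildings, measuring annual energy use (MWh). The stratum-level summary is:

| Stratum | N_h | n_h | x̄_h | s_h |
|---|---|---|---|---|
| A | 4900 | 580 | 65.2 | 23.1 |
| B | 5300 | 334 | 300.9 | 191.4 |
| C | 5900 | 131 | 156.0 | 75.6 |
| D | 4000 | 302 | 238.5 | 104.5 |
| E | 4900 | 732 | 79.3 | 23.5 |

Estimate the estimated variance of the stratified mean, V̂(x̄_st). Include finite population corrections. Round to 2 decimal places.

V̂(x̄_st) = Σ W_h² (1 − n_h/N_h) s_h²/n_h, with W_h = N_h/N and N = 25000:
  stratum A: (4900/25000)²·(1 − 580/4900)·23.1²/580 = 0.0311599
  stratum B: (5300/25000)²·(1 − 334/5300)·191.4²/334 = 4.61891
  stratum C: (5900/25000)²·(1 − 131/5900)·75.6²/131 = 2.37599
  stratum D: (4000/25000)²·(1 − 302/4000)·104.5²/302 = 0.8558
  stratum E: (4900/25000)²·(1 − 732/4900)·23.5²/732 = 0.0246529
V̂(x̄_st) = 7.90652

V̂(x̄_st) ≈ 7.91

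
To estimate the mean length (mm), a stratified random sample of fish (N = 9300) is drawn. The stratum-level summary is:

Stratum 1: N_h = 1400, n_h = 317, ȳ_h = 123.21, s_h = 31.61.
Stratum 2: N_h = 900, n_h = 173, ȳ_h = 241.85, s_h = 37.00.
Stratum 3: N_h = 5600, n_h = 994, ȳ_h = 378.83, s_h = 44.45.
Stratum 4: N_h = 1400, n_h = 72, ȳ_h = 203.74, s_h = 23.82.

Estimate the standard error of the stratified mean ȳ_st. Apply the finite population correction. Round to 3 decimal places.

V̂(ȳ_st) = Σ W_h² (1 − n_h/N_h) s_h²/n_h, with W_h = N_h/N and N = 9300:
  stratum 1: (1400/9300)²·(1 − 317/1400)·31.61²/317 = 0.0552561
  stratum 2: (900/9300)²·(1 − 173/900)·37.00²/173 = 0.0598644
  stratum 3: (5600/9300)²·(1 − 994/5600)·44.45²/994 = 0.592793
  stratum 4: (1400/9300)²·(1 − 72/1400)·23.82²/72 = 0.169399
V̂(ȳ_st) = 0.877313
SE(ȳ_st) = √0.877313 = 0.93665

SE(ȳ_st) ≈ 0.937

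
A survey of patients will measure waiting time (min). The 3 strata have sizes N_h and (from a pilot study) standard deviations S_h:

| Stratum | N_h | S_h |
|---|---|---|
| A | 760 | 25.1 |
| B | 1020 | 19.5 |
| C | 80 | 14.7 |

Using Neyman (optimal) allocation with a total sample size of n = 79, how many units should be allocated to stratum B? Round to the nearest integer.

39

Neyman allocation: n_h = n · N_h S_h / Σ N_i S_i, with n = 79.
  stratum A: N_h·S_h = 760·25.1 = 19076.00
  stratum B: N_h·S_h = 1020·19.5 = 19890.00
  stratum C: N_h·S_h = 80·14.7 = 1176.00
Σ N_h S_h = 40142.00
n for stratum B = 79·19890.00/40142.00 = 39.144 → 39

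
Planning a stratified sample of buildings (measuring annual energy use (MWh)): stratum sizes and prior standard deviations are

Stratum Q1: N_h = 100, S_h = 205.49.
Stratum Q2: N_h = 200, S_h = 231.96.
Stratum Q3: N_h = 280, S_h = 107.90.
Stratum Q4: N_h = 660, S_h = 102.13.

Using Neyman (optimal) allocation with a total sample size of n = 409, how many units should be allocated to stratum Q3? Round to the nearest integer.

75

Neyman allocation: n_h = n · N_h S_h / Σ N_i S_i, with n = 409.
  stratum Q1: N_h·S_h = 100·205.49 = 20549.00
  stratum Q2: N_h·S_h = 200·231.96 = 46392.00
  stratum Q3: N_h·S_h = 280·107.90 = 30212.00
  stratum Q4: N_h·S_h = 660·102.13 = 67405.80
Σ N_h S_h = 164558.80
n for stratum Q3 = 409·30212.00/164558.80 = 75.090 → 75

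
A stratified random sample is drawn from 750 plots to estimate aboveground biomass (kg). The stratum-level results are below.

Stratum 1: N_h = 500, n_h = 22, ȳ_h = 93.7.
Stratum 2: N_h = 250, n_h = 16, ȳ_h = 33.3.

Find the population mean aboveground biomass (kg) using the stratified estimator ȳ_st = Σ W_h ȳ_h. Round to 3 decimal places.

ȳ_st ≈ 73.567

N = Σ N_h = 750. Stratum weights W_h = N_h/N.
ȳ_st = (500·93.7 + 250·33.3) / 750 = 73.56667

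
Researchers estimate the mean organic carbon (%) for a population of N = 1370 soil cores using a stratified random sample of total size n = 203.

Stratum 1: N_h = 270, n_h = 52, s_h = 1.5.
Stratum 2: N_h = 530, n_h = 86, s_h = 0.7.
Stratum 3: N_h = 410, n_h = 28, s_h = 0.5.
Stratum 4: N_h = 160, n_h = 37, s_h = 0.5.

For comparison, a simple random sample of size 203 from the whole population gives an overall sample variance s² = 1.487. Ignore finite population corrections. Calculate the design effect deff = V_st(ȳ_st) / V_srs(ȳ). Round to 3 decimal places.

deff ≈ 0.468

V̂(ȳ_st) = Σ W_h² s_h²/n_h, with W_h = N_h/N and N = 1370:
  stratum 1: (270/1370)²·1.5²/52 = 0.0016806
  stratum 2: (530/1370)²·0.7²/86 = 0.000852724
  stratum 3: (410/1370)²·0.5²/28 = 0.000799666
  stratum 4: (160/1370)²·0.5²/37 = 9.21589e-05
V_st = 0.00342515
V_srs = s²/n = 1.487/203 = 0.00732512
deff = V_st / V_srs = 0.00342515/0.00732512 = 0.4676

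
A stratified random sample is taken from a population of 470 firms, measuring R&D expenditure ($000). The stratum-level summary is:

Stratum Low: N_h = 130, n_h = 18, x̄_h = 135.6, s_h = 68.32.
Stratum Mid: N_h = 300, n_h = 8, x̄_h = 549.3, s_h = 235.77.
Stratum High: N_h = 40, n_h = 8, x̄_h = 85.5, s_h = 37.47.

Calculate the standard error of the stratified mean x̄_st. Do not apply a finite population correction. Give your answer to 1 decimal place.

SE(x̄_st) ≈ 53.4

V̂(x̄_st) = Σ W_h² s_h²/n_h, with W_h = N_h/N and N = 470:
  stratum Low: (130/470)²·68.32²/18 = 19.8387
  stratum Mid: (300/470)²·235.77²/8 = 2830.96
  stratum High: (40/470)²·37.47²/8 = 1.27116
V̂(x̄_st) = 2852.07
SE(x̄_st) = √2852.07 = 53.4048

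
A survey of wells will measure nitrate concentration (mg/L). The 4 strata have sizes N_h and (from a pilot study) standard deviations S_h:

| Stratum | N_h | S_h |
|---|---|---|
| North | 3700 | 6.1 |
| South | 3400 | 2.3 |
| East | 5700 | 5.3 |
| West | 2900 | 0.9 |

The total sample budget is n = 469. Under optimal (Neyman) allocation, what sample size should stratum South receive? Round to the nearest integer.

Neyman allocation: n_h = n · N_h S_h / Σ N_i S_i, with n = 469.
  stratum North: N_h·S_h = 3700·6.1 = 22570.00
  stratum South: N_h·S_h = 3400·2.3 = 7820.00
  stratum East: N_h·S_h = 5700·5.3 = 30210.00
  stratum West: N_h·S_h = 2900·0.9 = 2610.00
Σ N_h S_h = 63210.00
n for stratum South = 469·7820.00/63210.00 = 58.022 → 58

58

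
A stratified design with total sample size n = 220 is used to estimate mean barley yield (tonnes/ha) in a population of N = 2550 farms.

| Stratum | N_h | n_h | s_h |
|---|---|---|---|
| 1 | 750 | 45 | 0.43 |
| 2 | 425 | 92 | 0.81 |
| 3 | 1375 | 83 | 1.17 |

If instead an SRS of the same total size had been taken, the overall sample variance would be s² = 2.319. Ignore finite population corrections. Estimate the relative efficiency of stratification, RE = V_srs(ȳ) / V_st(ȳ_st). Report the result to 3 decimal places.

RE ≈ 1.971

V̂(ȳ_st) = Σ W_h² s_h²/n_h, with W_h = N_h/N and N = 2550:
  stratum 1: (750/2550)²·0.43²/45 = 0.00035544
  stratum 2: (425/2550)²·0.81²/92 = 0.000198098
  stratum 3: (1375/2550)²·1.17²/83 = 0.00479533
V_st = 0.00534887
V_srs = s²/n = 2.319/220 = 0.0105409
Relative efficiency = V_srs / V_st = 0.0105409/0.00534887 = 1.9707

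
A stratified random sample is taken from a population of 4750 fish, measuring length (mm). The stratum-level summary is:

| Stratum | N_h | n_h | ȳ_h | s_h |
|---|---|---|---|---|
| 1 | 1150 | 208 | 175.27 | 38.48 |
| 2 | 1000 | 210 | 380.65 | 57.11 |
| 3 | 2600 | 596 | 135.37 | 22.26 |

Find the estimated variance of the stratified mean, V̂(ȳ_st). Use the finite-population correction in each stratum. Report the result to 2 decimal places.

V̂(ȳ_st) = Σ W_h² (1 − n_h/N_h) s_h²/n_h, with W_h = N_h/N and N = 4750:
  stratum 1: (1150/4750)²·(1 − 208/1150)·38.48²/208 = 0.341797
  stratum 2: (1000/4750)²·(1 − 210/1000)·57.11²/210 = 0.543807
  stratum 3: (2600/4750)²·(1 − 596/2600)·22.26²/596 = 0.191994
V̂(ȳ_st) = 1.0776

V̂(ȳ_st) ≈ 1.08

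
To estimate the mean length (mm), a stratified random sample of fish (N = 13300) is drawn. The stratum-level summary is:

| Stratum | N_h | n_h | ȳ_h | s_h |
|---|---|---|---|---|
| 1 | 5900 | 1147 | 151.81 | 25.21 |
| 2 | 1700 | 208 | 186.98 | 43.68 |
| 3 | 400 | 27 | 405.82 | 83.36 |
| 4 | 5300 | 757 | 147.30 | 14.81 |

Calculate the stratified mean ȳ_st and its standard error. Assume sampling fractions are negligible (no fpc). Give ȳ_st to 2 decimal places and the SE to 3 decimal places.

ȳ_st ≈ 162.15, SE ≈ 0.733

ȳ_st = Σ W_h ȳ_h = (5900·151.81 + 1700·186.98 + 400·405.82 + 5300·147.30)/13300 = 162.14759
V̂(ȳ_st) = Σ W_h² s_h²/n_h, with W_h = N_h/N and N = 13300:
  stratum 1: (5900/13300)²·25.21²/1147 = 0.109039
  stratum 2: (1700/13300)²·43.68²/208 = 0.149864
  stratum 3: (400/13300)²·83.36²/27 = 0.232792
  stratum 4: (5300/13300)²·14.81²/757 = 0.0460111
V̂(ȳ_st) = 0.537706
SE(ȳ_st) = √0.537706 = 0.733285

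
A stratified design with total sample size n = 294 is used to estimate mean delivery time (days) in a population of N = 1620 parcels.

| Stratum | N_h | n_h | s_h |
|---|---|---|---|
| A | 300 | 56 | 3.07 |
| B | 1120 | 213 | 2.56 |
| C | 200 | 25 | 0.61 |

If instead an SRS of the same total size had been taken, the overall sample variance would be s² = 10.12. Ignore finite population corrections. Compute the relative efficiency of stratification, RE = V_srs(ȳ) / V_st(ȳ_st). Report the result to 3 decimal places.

V̂(ȳ_st) = Σ W_h² s_h²/n_h, with W_h = N_h/N and N = 1620:
  stratum A: (300/1620)²·3.07²/56 = 0.00577167
  stratum B: (1120/1620)²·2.56²/213 = 0.0147064
  stratum C: (200/1620)²·0.61²/25 = 0.000226856
V_st = 0.0207049
V_srs = s²/n = 10.12/294 = 0.0344218
Relative efficiency = V_srs / V_st = 0.0344218/0.0207049 = 1.6625

RE ≈ 1.662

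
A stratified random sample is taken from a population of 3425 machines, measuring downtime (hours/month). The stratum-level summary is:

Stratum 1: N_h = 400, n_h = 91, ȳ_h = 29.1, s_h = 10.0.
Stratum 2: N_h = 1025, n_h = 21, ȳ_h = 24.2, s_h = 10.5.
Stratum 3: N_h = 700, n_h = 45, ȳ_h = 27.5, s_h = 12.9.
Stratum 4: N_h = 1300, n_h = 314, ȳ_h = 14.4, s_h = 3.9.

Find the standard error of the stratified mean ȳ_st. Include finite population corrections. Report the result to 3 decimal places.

SE(ȳ_st) ≈ 0.789

V̂(ȳ_st) = Σ W_h² (1 − n_h/N_h) s_h²/n_h, with W_h = N_h/N and N = 3425:
  stratum 1: (400/3425)²·(1 − 91/400)·10.0²/91 = 0.0115786
  stratum 2: (1025/3425)²·(1 − 21/1025)·10.5²/21 = 0.46057
  stratum 3: (700/3425)²·(1 − 45/700)·12.9²/45 = 0.144539
  stratum 4: (1300/3425)²·(1 − 314/1300)·3.9²/314 = 0.00529296
V̂(ȳ_st) = 0.621981
SE(ȳ_st) = √0.621981 = 0.788658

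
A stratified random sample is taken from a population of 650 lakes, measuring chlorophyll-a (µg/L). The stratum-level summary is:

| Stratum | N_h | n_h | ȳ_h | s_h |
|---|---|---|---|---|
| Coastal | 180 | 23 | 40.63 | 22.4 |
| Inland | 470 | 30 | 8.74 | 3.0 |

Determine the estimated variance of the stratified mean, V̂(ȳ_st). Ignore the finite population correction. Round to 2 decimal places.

V̂(ȳ_st) ≈ 1.83

V̂(ȳ_st) = Σ W_h² s_h²/n_h, with W_h = N_h/N and N = 650:
  stratum Coastal: (180/650)²·22.4²/23 = 1.67296
  stratum Inland: (470/650)²·3.0²/30 = 0.156852
V̂(ȳ_st) = 1.82982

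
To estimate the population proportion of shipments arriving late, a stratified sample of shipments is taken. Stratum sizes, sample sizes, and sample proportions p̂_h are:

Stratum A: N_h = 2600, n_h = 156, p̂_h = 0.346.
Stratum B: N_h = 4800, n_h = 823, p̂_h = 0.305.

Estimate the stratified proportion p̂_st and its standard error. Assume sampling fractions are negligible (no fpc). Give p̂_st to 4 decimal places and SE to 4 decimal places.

N = 7400; stratum weights W_h = N_h/N.
p̂_st = Σ W_h p̂_h = (2600·0.346 + 4800·0.305)/7400 = 0.31941
V̂(p̂_st) = Σ W_h² p̂_h(1−p̂_h)/(n_h−1):
  stratum A: (2600/7400)²·0.346·0.654/155 = 0.000180221
  stratum B: (4800/7400)²·0.305·0.695/822 = 0.000108501
V̂(p̂_st) = 0.000288722; SE = √V̂ = 0.0169918

p̂_st ≈ 0.3194, SE ≈ 0.0170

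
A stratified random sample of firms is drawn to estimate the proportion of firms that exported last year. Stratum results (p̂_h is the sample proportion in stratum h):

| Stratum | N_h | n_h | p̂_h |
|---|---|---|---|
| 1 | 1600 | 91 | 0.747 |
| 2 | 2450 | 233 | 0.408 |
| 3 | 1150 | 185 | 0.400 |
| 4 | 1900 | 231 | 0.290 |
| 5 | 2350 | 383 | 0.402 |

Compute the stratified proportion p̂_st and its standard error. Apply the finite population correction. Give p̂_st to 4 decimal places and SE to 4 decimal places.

N = 9450; stratum weights W_h = N_h/N.
p̂_st = Σ W_h p̂_h = (1600·0.747 + 2450·0.408 + 1150·0.400 + 1900·0.290 + 2350·0.402)/9450 = 0.43921
V̂(p̂_st) = Σ W_h² (1 − n_h/N_h) p̂_h(1−p̂_h)/(n_h−1):
  stratum 1: (1600/9450)²·(1 − 91/1600)·0.747·0.253/90 = 5.67733e-05
  stratum 2: (2450/9450)²·(1 − 233/2450)·0.408·0.592/232 = 6.33231e-05
  stratum 3: (1150/9450)²·(1 − 185/1150)·0.400·0.600/184 = 1.6209e-05
  stratum 4: (1900/9450)²·(1 − 231/1900)·0.290·0.710/230 = 3.17889e-05
  stratum 5: (2350/9450)²·(1 − 383/2350)·0.402·0.598/382 = 3.25741e-05
V̂(p̂_st) = 0.000200668; SE = √V̂ = 0.0141657

p̂_st ≈ 0.4392, SE ≈ 0.0142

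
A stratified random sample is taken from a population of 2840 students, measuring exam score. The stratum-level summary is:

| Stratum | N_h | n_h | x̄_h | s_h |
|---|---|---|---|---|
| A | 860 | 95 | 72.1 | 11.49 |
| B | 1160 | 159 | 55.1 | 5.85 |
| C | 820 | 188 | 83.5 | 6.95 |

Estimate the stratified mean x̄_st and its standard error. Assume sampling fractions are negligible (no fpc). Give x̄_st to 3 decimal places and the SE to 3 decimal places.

x̄_st ≈ 68.448, SE ≈ 0.430

x̄_st = Σ W_h x̄_h = (860·72.1 + 1160·55.1 + 820·83.5)/2840 = 68.44789
V̂(x̄_st) = Σ W_h² s_h²/n_h, with W_h = N_h/N and N = 2840:
  stratum A: (860/2840)²·11.49²/95 = 0.127431
  stratum B: (1160/2840)²·5.85²/159 = 0.0359082
  stratum C: (820/2840)²·6.95²/188 = 0.0214192
V̂(x̄_st) = 0.184759
SE(x̄_st) = √0.184759 = 0.429836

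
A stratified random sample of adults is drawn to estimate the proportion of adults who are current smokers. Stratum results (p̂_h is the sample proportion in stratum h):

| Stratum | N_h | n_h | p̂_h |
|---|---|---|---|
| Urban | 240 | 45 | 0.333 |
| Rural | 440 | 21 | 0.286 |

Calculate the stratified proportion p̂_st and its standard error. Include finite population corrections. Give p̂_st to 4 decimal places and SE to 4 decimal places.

N = 680; stratum weights W_h = N_h/N.
p̂_st = Σ W_h p̂_h = (240·0.333 + 440·0.286)/680 = 0.30259
V̂(p̂_st) = Σ W_h² (1 − n_h/N_h) p̂_h(1−p̂_h)/(n_h−1):
  stratum Urban: (240/680)²·(1 − 45/240)·0.333·0.667/44 = 0.000510911
  stratum Rural: (440/680)²·(1 − 21/440)·0.286·0.714/20 = 0.00407083
V̂(p̂_st) = 0.00458174; SE = √V̂ = 0.0676886

p̂_st ≈ 0.3026, SE ≈ 0.0677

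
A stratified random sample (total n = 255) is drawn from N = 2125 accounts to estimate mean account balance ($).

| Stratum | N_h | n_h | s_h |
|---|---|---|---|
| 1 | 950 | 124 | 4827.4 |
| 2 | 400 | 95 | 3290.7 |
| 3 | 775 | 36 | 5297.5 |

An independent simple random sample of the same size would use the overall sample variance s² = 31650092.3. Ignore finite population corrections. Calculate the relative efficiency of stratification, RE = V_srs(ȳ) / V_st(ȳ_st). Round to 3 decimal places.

V̂(ȳ_st) = Σ W_h² s_h²/n_h, with W_h = N_h/N and N = 2125:
  stratum 1: (950/2125)²·4827.4²/124 = 37560.7
  stratum 2: (400/2125)²·3290.7²/95 = 4038.83
  stratum 3: (775/2125)²·5297.5²/36 = 103687
V_st = 145287
V_srs = s²/n = 31650092.3/255 = 124118
Relative efficiency = V_srs / V_st = 124118/145287 = 0.8543

RE ≈ 0.854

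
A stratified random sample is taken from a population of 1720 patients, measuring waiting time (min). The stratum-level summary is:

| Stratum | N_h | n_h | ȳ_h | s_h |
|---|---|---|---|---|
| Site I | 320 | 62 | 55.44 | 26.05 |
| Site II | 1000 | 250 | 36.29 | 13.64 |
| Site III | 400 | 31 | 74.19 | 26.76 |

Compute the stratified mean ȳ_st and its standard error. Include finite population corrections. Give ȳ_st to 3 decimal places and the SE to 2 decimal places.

ȳ_st ≈ 48.667, SE ≈ 1.28

ȳ_st = Σ W_h ȳ_h = (320·55.44 + 1000·36.29 + 400·74.19)/1720 = 48.66674
V̂(ȳ_st) = Σ W_h² (1 − n_h/N_h) s_h²/n_h, with W_h = N_h/N and N = 1720:
  stratum Site I: (320/1720)²·(1 − 62/320)·26.05²/62 = 0.305447
  stratum Site II: (1000/1720)²·(1 − 250/1000)·13.64²/250 = 0.188666
  stratum Site III: (400/1720)²·(1 − 31/400)·26.76²/31 = 1.1525
V̂(ȳ_st) = 1.64661
SE(ȳ_st) = √1.64661 = 1.2832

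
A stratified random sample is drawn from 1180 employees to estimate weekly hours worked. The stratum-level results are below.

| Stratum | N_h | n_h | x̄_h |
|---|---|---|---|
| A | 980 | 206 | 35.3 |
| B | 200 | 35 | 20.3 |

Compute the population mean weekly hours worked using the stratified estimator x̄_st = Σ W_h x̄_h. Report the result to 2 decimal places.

x̄_st ≈ 32.76

N = Σ N_h = 1180. Stratum weights W_h = N_h/N.
x̄_st = (980·35.3 + 200·20.3) / 1180 = 32.7576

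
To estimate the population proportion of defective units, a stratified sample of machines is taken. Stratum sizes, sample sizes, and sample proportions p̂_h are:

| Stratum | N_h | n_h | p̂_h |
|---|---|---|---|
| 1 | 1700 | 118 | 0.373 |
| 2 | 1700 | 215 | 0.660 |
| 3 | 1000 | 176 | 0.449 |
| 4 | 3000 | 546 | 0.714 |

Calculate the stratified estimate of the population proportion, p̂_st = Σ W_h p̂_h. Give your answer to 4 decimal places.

N = 7400; stratum weights W_h = N_h/N.
p̂_st = Σ W_h p̂_h = (1700·0.373 + 1700·0.660 + 1000·0.449 + 3000·0.714)/7400 = 0.58745

p̂_st ≈ 0.5874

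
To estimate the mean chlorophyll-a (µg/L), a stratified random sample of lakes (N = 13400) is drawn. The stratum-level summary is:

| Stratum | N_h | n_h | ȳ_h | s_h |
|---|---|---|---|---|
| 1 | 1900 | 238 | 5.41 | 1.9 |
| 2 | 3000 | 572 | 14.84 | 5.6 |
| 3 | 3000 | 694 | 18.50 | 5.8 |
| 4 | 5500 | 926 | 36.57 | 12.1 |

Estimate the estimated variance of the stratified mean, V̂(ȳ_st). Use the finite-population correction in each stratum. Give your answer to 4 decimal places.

V̂(ȳ_st) ≈ 0.0265

V̂(ȳ_st) = Σ W_h² (1 − n_h/N_h) s_h²/n_h, with W_h = N_h/N and N = 13400:
  stratum 1: (1900/13400)²·(1 − 238/1900)·1.9²/238 = 0.000266751
  stratum 2: (3000/13400)²·(1 − 572/3000)·5.6²/572 = 0.00222403
  stratum 3: (3000/13400)²·(1 − 694/3000)·5.8²/694 = 0.00186753
  stratum 4: (5500/13400)²·(1 − 926/5500)·12.1²/926 = 0.0221518
V̂(ȳ_st) = 0.0265101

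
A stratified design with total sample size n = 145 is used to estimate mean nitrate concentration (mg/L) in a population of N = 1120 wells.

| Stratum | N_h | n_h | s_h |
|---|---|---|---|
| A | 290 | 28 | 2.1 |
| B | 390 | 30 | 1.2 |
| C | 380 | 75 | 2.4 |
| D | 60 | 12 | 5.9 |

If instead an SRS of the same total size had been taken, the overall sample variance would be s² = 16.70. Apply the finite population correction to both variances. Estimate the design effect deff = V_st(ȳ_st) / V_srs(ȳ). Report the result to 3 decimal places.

deff ≈ 0.286

V̂(ȳ_st) = Σ W_h² (1 − n_h/N_h) s_h²/n_h, with W_h = N_h/N and N = 1120:
  stratum A: (290/1120)²·(1 − 28/290)·2.1²/28 = 0.0095399
  stratum B: (390/1120)²·(1 − 30/390)·1.2²/30 = 0.00537245
  stratum C: (380/1120)²·(1 − 75/380)·2.4²/75 = 0.00709592
  stratum D: (60/1120)²·(1 − 12/60)·5.9²/12 = 0.00666008
V_st = 0.0286683
V_srs = (1 − 145/1120)·16.70/145 = 0.100262
deff = V_st / V_srs = 0.0286683/0.100262 = 0.2859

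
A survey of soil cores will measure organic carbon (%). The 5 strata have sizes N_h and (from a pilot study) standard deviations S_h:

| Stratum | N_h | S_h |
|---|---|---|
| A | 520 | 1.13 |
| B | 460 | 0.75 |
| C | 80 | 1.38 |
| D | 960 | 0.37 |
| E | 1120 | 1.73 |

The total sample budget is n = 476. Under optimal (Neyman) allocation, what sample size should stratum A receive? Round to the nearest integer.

Neyman allocation: n_h = n · N_h S_h / Σ N_i S_i, with n = 476.
  stratum A: N_h·S_h = 520·1.13 = 587.60
  stratum B: N_h·S_h = 460·0.75 = 345.00
  stratum C: N_h·S_h = 80·1.38 = 110.40
  stratum D: N_h·S_h = 960·0.37 = 355.20
  stratum E: N_h·S_h = 1120·1.73 = 1937.60
Σ N_h S_h = 3335.80
n for stratum A = 476·587.60/3335.80 = 83.847 → 84

84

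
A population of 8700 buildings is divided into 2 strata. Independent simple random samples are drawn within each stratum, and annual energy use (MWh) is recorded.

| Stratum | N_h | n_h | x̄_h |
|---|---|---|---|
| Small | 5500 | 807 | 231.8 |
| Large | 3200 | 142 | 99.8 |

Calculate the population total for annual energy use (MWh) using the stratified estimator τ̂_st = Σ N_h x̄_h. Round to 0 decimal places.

τ̂_st = Σ N_h x̄_h = 5500·231.8 + 3200·99.8 = 1594260

τ̂_st ≈ 1594260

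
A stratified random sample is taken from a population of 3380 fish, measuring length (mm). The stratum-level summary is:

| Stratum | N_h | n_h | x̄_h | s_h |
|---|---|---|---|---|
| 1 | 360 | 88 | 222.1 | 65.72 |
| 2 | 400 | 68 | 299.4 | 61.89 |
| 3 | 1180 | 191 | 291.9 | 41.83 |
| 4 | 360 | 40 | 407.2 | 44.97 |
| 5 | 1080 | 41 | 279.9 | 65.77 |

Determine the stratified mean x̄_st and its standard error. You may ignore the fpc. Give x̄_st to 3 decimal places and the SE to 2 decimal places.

x̄_st = Σ W_h x̄_h = (360·222.1 + 400·299.4 + 1180·291.9 + 360·407.2 + 1080·279.9)/3380 = 293.79941
V̂(x̄_st) = Σ W_h² s_h²/n_h, with W_h = N_h/N and N = 3380:
  stratum 1: (360/3380)²·65.72²/88 = 0.556781
  stratum 2: (400/3380)²·61.89²/68 = 0.788894
  stratum 3: (1180/3380)²·41.83²/191 = 1.11654
  stratum 4: (360/3380)²·44.97²/40 = 0.573532
  stratum 5: (1080/3380)²·65.77²/41 = 10.7717
V̂(x̄_st) = 13.8075
SE(x̄_st) = √13.8075 = 3.71584

x̄_st ≈ 293.799, SE ≈ 3.72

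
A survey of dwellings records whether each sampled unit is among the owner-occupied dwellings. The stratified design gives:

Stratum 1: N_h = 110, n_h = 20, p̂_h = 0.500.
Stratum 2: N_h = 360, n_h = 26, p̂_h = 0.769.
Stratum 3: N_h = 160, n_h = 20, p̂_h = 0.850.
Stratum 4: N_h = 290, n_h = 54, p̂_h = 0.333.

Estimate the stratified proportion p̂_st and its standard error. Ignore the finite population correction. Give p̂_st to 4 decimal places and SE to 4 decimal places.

p̂_st ≈ 0.6135, SE ≈ 0.0435

N = 920; stratum weights W_h = N_h/N.
p̂_st = Σ W_h p̂_h = (110·0.500 + 360·0.769 + 160·0.850 + 290·0.333)/920 = 0.61349
V̂(p̂_st) = Σ W_h² p̂_h(1−p̂_h)/(n_h−1):
  stratum 1: (110/920)²·0.500·0.500/19 = 0.000188103
  stratum 2: (360/920)²·0.769·0.231/25 = 0.001088
  stratum 3: (160/920)²·0.850·0.150/19 = 0.000202965
  stratum 4: (290/920)²·0.333·0.667/53 = 0.000416404
V̂(p̂_st) = 0.00189547; SE = √V̂ = 0.043537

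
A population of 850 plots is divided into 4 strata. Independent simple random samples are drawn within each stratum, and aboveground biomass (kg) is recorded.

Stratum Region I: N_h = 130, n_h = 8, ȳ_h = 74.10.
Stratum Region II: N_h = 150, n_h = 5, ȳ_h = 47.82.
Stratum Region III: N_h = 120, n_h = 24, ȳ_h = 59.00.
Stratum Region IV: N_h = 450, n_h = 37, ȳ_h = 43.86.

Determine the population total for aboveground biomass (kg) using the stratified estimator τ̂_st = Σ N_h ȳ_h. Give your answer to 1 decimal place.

τ̂_st ≈ 43623.0

τ̂_st = Σ N_h ȳ_h = 130·74.10 + 150·47.82 + 120·59.00 + 450·43.86 = 43623.0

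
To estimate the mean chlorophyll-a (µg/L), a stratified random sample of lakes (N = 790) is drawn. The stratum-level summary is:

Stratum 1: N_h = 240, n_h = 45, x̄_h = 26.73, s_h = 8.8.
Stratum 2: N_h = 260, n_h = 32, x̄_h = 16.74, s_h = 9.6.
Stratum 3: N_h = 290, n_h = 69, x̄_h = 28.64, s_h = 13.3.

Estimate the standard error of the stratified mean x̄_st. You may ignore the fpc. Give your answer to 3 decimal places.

V̂(x̄_st) = Σ W_h² s_h²/n_h, with W_h = N_h/N and N = 790:
  stratum 1: (240/790)²·8.8²/45 = 0.158826
  stratum 2: (260/790)²·9.6²/32 = 0.31195
  stratum 3: (290/790)²·13.3²/69 = 0.345459
V̂(x̄_st) = 0.816234
SE(x̄_st) = √0.816234 = 0.903457

SE(x̄_st) ≈ 0.903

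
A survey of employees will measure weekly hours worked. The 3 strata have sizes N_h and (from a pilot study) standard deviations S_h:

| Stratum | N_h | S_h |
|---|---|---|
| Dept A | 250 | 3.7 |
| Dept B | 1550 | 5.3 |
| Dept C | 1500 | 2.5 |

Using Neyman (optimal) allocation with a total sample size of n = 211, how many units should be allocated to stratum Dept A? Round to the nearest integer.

Neyman allocation: n_h = n · N_h S_h / Σ N_i S_i, with n = 211.
  stratum Dept A: N_h·S_h = 250·3.7 = 925.00
  stratum Dept B: N_h·S_h = 1550·5.3 = 8215.00
  stratum Dept C: N_h·S_h = 1500·2.5 = 3750.00
Σ N_h S_h = 12890.00
n for stratum Dept A = 211·925.00/12890.00 = 15.142 → 15

15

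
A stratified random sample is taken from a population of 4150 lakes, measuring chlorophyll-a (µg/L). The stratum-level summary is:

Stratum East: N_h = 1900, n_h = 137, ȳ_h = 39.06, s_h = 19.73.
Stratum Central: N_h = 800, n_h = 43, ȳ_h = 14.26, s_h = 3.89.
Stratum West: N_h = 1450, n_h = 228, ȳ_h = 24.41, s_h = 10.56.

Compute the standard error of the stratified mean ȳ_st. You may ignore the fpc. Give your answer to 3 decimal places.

V̂(ȳ_st) = Σ W_h² s_h²/n_h, with W_h = N_h/N and N = 4150:
  stratum East: (1900/4150)²·19.73²/137 = 0.595586
  stratum Central: (800/4150)²·3.89²/43 = 0.0130772
  stratum West: (1450/4150)²·10.56²/228 = 0.059708
V̂(ȳ_st) = 0.668371
SE(ȳ_st) = √0.668371 = 0.81754

SE(ȳ_st) ≈ 0.818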